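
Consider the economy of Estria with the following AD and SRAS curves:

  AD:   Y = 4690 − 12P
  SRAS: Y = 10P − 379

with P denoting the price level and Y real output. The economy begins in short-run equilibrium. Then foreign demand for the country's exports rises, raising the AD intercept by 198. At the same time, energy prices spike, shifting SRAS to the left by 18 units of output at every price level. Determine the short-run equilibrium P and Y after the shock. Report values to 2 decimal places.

After both shocks: AD is Y = 4888 − 12P and SRAS is Y = 10P − 397.
Setting them equal: 5285 = 22P, so P = 240.23.
Substituting into AD, Y = 2005.27.

P = 240.23, Y = 2005.27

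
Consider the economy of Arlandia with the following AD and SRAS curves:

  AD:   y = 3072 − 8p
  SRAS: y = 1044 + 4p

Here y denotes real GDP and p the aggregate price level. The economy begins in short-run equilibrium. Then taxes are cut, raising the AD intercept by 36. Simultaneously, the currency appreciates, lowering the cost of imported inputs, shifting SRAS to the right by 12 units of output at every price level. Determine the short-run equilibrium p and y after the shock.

After both shocks: AD is y = 3108 − 8p and SRAS is y = 1056 + 4p.
Setting them equal: 2052 = 12p, so p = 171.
y = 3108 − 8·171 = 1740.

p = 171, y = 1740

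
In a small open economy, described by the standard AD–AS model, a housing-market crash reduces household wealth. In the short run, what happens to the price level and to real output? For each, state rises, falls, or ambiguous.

This is a negative demand shock: AD shifts left.
Moving along the upward-sloping SRAS curve, P falls and Y falls.

Price level: falls; output: falls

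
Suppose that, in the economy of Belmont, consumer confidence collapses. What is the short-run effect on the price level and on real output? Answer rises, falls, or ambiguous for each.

This is a negative demand shock: AD shifts left.
Moving along the upward-sloping SRAS curve, P falls and Y falls.

Price level: falls; output: falls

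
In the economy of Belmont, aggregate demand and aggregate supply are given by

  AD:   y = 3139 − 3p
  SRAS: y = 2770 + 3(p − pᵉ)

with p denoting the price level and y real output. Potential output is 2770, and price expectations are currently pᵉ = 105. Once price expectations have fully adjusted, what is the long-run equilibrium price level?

Long-run p = 123

Short run: with pᵉ = 105, SRAS is y = 2455 + 3p. Setting AD = SRAS gives 684 = 6p, so p = 114 and y = 3139 − 3·114 = 2797.
Output 2797 is above potential 2770, so over time expected prices rise and SRAS shifts left until y returns to 2770.
Long run: y = 2770 on the AD curve gives 2770 = 3139 − 3p, so p = 123.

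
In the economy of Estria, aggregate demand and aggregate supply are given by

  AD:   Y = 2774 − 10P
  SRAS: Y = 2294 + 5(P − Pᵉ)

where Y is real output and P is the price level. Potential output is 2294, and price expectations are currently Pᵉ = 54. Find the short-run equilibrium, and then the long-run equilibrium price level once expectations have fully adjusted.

Short run: P = 50, Y = 2274. Long run: P = 48.

Short run: with Pᵉ = 54, SRAS is Y = 2024 + 5P. Setting AD = SRAS gives 750 = 15P, so P = 50 and Y = 2774 − 10·50 = 2274.
Output 2274 is below potential 2294, so over time expected prices fall and SRAS shifts right until Y returns to 2294.
Long run: Y = 2294 on the AD curve gives 2294 = 2774 − 10P, so P = 48.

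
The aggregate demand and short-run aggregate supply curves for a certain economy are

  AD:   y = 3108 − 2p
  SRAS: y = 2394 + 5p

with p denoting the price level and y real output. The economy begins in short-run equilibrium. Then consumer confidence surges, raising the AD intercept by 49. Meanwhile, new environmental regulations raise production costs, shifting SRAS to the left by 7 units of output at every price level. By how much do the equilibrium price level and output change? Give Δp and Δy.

After both shocks: AD is y = 3157 − 2p and SRAS is y = 2387 + 5p.
Setting them equal: 770 = 7p, so p = 110.
y = 3157 − 2·110 = 2937.
Initially p = 102, y = 2904, so Δp = +8 and Δy = +33.

Δp = +8, Δy = +33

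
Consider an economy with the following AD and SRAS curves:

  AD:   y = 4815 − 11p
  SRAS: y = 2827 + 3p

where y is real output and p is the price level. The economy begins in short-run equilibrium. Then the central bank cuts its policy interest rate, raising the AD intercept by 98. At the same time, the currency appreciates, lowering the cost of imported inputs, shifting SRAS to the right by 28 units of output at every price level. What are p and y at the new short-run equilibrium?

p = 147, y = 3296

After both shocks: AD is y = 4913 − 11p and SRAS is y = 2855 + 3p.
Setting them equal: 2058 = 14p, so p = 147.
y = 4913 − 11·147 = 3296.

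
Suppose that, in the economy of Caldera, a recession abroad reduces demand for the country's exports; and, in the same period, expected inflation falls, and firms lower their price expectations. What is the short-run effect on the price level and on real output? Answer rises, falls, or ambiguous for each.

The first event is a negative demand shock: AD shifts left, which by itself pushes P down and Y down.
The second is a favourable supply shock: SRAS shifts right, which by itself pushes P down and Y up.
Both shocks push P down, so P falls. The two shocks push Y in opposite directions, so the effect on Y is ambiguous.

Price level: falls; output: ambiguous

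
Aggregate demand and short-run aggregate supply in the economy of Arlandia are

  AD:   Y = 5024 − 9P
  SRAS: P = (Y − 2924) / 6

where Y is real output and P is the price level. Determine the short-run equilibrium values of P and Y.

Rearrange SRAS to Y = 2924 + 6P.
Set AD = SRAS: 5024 − 9P = 2924 + 6P, so 2100 = 15P and P = 140.
Then Y = 5024 − 9·140 = 3764.

P = 140, Y = 3764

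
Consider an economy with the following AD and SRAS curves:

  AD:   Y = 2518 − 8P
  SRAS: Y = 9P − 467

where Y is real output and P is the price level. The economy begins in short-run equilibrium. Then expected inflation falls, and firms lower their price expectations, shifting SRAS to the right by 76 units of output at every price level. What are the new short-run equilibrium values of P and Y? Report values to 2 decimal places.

This is a positive supply shock: SRAS shifts right.
New SRAS: Y = 9P − 391.
Set AD = SRAS: 2518 − 8P = 9P − 391, so 2909 = 17P and P = 171.12.
Substituting into AD, Y = 1149.06.

P = 171.12, Y = 1149.06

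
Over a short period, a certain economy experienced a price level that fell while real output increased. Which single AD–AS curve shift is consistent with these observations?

P fell and Y rose. An AD shift moves P and Y in the same direction; an SRAS shift moves them in opposite directions.
Here P and Y moved in opposite directions, so the SRAS curve shifted.
Since Y rose, SRAS shifted right.

SRAS shifted right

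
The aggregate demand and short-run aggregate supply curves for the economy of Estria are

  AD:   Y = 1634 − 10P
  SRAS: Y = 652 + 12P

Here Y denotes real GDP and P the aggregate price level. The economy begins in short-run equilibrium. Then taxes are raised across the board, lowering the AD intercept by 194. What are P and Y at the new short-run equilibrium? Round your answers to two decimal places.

P = 35.82, Y = 1081.82

This is a negative demand shock: AD shifts left.
New AD: Y = 1440 − 10P.
Set AD = SRAS: 1440 − 10P = 652 + 12P, so 788 = 22P and P = 35.82.
Substituting into AD, Y = 1081.82.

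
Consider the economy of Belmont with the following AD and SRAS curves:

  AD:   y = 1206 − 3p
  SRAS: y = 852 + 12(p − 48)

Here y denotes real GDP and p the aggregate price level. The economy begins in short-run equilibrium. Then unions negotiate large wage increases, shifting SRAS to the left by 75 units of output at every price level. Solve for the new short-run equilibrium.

This is a negative supply shock: SRAS shifts left.
New SRAS: y = 201 + 12p.
Set AD = SRAS: 1206 − 3p = 201 + 12p, so 1005 = 15p and p = 67.
y = 1206 − 3·67 = 1005.

p = 67, y = 1005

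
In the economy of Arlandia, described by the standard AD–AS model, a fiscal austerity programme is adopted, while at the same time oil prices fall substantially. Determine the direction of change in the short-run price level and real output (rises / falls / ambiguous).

The first event is a negative demand shock: AD shifts left, which by itself pushes P down and Y down.
The second is a favourable supply shock: SRAS shifts right, which by itself pushes P down and Y up.
Both shocks push P down, so P falls. The two shocks push Y in opposite directions, so the effect on Y is ambiguous.

Price level: falls; output: ambiguous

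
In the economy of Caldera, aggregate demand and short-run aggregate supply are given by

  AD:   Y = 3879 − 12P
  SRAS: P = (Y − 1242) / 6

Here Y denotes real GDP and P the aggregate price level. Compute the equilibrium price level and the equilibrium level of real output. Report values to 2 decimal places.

P = 146.50, Y = 2121.00

Rearrange SRAS to Y = 1242 + 6P.
Set AD = SRAS: 3879 − 12P = 1242 + 6P, so 2637 = 18P and P = 146.50.
Substituting into AD, Y = 3879 − 12P = 2121.00.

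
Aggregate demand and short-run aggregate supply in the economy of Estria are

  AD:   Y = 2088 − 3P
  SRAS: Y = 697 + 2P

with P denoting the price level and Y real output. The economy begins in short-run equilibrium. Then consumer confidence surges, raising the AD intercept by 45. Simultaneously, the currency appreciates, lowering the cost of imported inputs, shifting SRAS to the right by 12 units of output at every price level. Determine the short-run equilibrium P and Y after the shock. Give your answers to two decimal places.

After both shocks: AD is Y = 2133 − 3P and SRAS is Y = 709 + 2P.
Setting them equal: 1424 = 5P, so P = 284.80.
Substituting into AD, Y = 1278.60.

P = 284.80, Y = 1278.60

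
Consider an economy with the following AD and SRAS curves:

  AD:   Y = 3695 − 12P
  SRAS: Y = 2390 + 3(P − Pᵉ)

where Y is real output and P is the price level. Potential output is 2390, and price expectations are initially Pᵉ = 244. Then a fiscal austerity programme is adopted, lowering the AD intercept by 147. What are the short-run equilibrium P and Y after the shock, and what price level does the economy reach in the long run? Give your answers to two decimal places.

AD shifts left: new AD is Y = 3548 − 12P. With Pᵉ = 244, SRAS is Y = 1658 + 3P.
Short run: 3548 − 12P = 1658 + 3P gives 1890 = 15P, so P = 126.00 and Y = 3548 − 12P = 2036.00.
Y = 2036.00 is below potential 2390; expectations adjust and SRAS shifts right until Y = 2390.
Long run: on the new AD curve, 2390 = 3548 − 12P gives P = 96.50.

Short run: P = 126.00, Y = 2036.00. Long run: P = 96.50.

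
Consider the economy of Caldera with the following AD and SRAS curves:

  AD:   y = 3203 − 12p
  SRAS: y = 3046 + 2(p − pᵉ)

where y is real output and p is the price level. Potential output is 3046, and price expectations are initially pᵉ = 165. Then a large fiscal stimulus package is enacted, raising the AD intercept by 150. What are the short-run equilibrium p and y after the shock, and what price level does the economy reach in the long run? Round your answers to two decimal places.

AD shifts right: new AD is y = 3353 − 12p. With pᵉ = 165, SRAS is y = 2716 + 2p.
Short run: 3353 − 12p = 2716 + 2p gives 637 = 14p, so p = 45.50 and y = 3353 − 12p = 2807.00.
y = 2807.00 is below potential 3046; expectations adjust and SRAS shifts right until y = 3046.
Long run: on the new AD curve, 3046 = 3353 − 12p gives p = 25.58.

Short run: p = 45.50, y = 2807.00. Long run: p = 25.58.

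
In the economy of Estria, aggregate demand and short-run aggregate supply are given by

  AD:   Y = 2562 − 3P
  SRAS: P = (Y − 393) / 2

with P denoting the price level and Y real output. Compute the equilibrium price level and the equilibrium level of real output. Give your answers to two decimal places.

Rearrange SRAS to Y = 393 + 2P.
Set AD = SRAS: 2562 − 3P = 393 + 2P, so 2169 = 5P and P = 433.80.
Substituting into AD, Y = 2562 − 3P = 1260.60.

P = 433.80, Y = 1260.60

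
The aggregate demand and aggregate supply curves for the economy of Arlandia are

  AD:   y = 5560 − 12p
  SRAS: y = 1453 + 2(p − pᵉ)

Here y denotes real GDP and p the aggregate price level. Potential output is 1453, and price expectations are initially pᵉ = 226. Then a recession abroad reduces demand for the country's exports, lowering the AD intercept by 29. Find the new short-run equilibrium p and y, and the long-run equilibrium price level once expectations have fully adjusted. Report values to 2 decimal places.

AD shifts left: new AD is y = 5531 − 12p. With pᵉ = 226, SRAS is y = 1001 + 2p.
Short run: 5531 − 12p = 1001 + 2p gives 4530 = 14p, so p = 323.57 and y = 5531 − 12p = 1648.14.
y = 1648.14 is above potential 1453; expectations adjust and SRAS shifts left until y = 1453.
Long run: on the new AD curve, 1453 = 5531 − 12p gives p = 339.83.

Short run: p = 323.57, y = 1648.14. Long run: p = 339.83.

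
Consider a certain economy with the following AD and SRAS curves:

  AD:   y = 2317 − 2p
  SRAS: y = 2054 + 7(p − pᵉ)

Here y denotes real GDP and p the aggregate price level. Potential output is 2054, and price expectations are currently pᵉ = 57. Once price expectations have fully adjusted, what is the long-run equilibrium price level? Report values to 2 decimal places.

Long-run p = 131.50

Short run: with pᵉ = 57, SRAS is y = 1655 + 7p. Setting AD = SRAS gives 662 = 9p, so p = 73.56 and y = 2317 − 2p = 2169.89.
Output 2169.89 is above potential 2054, so over time expected prices rise and SRAS shifts left until y returns to 2054.
Long run: y = 2054 on the AD curve gives 2054 = 2317 − 2p, so p = 131.50.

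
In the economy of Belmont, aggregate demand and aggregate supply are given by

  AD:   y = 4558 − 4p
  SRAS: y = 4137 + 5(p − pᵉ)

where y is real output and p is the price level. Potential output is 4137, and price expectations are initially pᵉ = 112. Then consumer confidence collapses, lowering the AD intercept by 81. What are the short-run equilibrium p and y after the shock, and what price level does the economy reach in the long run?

AD shifts left: new AD is y = 4477 − 4p. With pᵉ = 112, SRAS is y = 3577 + 5p.
Short run: 4477 − 4p = 3577 + 5p gives 900 = 9p, so p = 100 and y = 4477 − 4·100 = 4077.
y = 4077 is below potential 4137; expectations adjust and SRAS shifts right until y = 4137.
Long run: on the new AD curve, 4137 = 4477 − 4p gives p = 85.

Short run: p = 100, y = 4077. Long run: p = 85.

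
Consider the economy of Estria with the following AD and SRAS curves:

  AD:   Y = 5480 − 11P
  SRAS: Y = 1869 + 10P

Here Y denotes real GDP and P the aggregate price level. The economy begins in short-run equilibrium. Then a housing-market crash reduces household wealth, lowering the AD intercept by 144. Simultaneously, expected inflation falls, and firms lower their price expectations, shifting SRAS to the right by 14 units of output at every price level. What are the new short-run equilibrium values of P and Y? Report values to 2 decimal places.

P = 164.43, Y = 3527.29

After both shocks: AD is Y = 5336 − 11P and SRAS is Y = 1883 + 10P.
Setting them equal: 3453 = 21P, so P = 164.43.
Substituting into AD, Y = 3527.29.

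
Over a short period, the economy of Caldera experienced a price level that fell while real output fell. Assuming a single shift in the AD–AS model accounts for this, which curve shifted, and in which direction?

P fell and Y fell. An AD shift moves P and Y in the same direction; an SRAS shift moves them in opposite directions.
Here P and Y moved in the same direction, so the AD curve shifted.
Since Y fell, AD shifted left.

AD shifted left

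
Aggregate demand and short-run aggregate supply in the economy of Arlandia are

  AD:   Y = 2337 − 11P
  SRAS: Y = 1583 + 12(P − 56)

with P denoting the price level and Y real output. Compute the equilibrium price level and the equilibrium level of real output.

Write SRAS as Y = 1583 + 12P − 672 = 911 + 12P.
Set AD = SRAS: 2337 − 11P = 911 + 12P, so 1426 = 23P and P = 62.
Then Y = 2337 − 11·62 = 1655.

P = 62, Y = 1655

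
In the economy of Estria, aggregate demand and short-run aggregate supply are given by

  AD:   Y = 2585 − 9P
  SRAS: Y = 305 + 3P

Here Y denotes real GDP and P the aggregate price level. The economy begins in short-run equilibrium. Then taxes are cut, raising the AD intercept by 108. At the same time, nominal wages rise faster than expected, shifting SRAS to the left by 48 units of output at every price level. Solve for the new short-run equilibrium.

After both shocks: AD is Y = 2693 − 9P and SRAS is Y = 257 + 3P.
Setting them equal: 2436 = 12P, so P = 203.
Y = 2693 − 9·203 = 866.

P = 203, Y = 866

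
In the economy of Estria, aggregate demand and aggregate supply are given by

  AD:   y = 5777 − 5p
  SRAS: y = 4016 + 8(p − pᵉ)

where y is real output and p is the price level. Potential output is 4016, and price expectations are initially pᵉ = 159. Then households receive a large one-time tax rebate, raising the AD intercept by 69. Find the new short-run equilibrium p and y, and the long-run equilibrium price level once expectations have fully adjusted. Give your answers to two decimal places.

AD shifts right: new AD is y = 5846 − 5p. With pᵉ = 159, SRAS is y = 2744 + 8p.
Short run: 5846 − 5p = 2744 + 8p gives 3102 = 13p, so p = 238.62 and y = 5846 − 5p = 4652.92.
y = 4652.92 is above potential 4016; expectations adjust and SRAS shifts left until y = 4016.
Long run: on the new AD curve, 4016 = 5846 − 5p gives p = 366.00.

Short run: p = 238.62, y = 4652.92. Long run: p = 366.00.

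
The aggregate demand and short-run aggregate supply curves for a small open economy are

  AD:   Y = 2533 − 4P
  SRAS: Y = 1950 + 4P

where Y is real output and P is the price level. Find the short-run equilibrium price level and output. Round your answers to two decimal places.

Set AD = SRAS: 2533 − 4P = 1950 + 4P, so 583 = 8P and P = 72.88.
Substituting into AD, Y = 2533 − 4P = 2241.50.

P = 72.88, Y = 2241.50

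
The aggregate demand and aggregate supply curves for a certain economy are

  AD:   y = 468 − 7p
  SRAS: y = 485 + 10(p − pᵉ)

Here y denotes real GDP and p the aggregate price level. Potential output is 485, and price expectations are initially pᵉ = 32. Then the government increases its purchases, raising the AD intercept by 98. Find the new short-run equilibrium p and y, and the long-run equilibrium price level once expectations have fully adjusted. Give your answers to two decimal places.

AD shifts right: new AD is y = 566 − 7p. With pᵉ = 32, SRAS is y = 165 + 10p.
Short run: 566 − 7p = 165 + 10p gives 401 = 17p, so p = 23.59 and y = 566 − 7p = 400.88.
y = 400.88 is below potential 485; expectations adjust and SRAS shifts right until y = 485.
Long run: on the new AD curve, 485 = 566 − 7p gives p = 11.57.

Short run: p = 23.59, y = 400.88. Long run: p = 11.57.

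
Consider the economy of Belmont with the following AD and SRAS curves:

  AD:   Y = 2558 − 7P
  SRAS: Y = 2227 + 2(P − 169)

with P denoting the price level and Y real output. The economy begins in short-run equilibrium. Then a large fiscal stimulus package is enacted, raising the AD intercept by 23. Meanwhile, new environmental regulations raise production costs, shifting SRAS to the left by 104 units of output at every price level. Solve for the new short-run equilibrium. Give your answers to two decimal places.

After both shocks: AD is Y = 2581 − 7P and SRAS is Y = 1785 + 2P.
Setting them equal: 796 = 9P, so P = 88.44.
Substituting into AD, Y = 1961.89.

P = 88.44, Y = 1961.89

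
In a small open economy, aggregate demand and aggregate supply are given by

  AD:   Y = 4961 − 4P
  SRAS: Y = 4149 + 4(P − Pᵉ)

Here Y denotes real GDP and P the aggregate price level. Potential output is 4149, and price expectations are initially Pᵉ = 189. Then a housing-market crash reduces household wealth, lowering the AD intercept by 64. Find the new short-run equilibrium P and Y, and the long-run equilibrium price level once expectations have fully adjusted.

AD shifts left: new AD is Y = 4897 − 4P. With Pᵉ = 189, SRAS is Y = 3393 + 4P.
Short run: 4897 − 4P = 3393 + 4P gives 1504 = 8P, so P = 188 and Y = 4897 − 4·188 = 4145.
Y = 4145 is below potential 4149; expectations adjust and SRAS shifts right until Y = 4149.
Long run: on the new AD curve, 4149 = 4897 − 4P gives P = 187.

Short run: P = 188, Y = 4145. Long run: P = 187.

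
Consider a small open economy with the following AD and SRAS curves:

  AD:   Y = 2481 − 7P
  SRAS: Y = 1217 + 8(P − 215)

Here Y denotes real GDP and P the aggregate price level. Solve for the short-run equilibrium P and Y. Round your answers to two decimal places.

P = 198.93, Y = 1088.47

Write SRAS as Y = 1217 + 8P − 1720 = 8P − 503.
Set AD = SRAS: 2481 − 7P = 8P − 503, so 2984 = 15P and P = 198.93.
Substituting into AD, Y = 2481 − 7P = 1088.47.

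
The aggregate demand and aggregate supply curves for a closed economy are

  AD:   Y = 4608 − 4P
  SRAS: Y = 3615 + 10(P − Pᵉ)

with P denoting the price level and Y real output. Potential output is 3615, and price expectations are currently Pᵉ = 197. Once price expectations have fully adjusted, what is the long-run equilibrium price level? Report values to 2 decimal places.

Long-run P = 248.25

Short run: with Pᵉ = 197, SRAS is Y = 1645 + 10P. Setting AD = SRAS gives 2963 = 14P, so P = 211.64 and Y = 4608 − 4P = 3761.43.
Output 3761.43 is above potential 3615, so over time expected prices rise and SRAS shifts left until Y returns to 3615.
Long run: Y = 3615 on the AD curve gives 3615 = 4608 − 4P, so P = 248.25.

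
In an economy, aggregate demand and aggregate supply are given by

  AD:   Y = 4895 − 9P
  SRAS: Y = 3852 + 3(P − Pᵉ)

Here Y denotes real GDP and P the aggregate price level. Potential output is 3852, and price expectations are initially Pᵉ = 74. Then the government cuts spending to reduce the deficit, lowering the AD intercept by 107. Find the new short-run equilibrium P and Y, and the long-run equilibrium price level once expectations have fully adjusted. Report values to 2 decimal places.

Short run: P = 96.50, Y = 3919.50. Long run: P = 104.00.

AD shifts left: new AD is Y = 4788 − 9P. With Pᵉ = 74, SRAS is Y = 3630 + 3P.
Short run: 4788 − 9P = 3630 + 3P gives 1158 = 12P, so P = 96.50 and Y = 4788 − 9P = 3919.50.
Y = 3919.50 is above potential 3852; expectations adjust and SRAS shifts left until Y = 3852.
Long run: on the new AD curve, 3852 = 4788 − 9P gives P = 104.00.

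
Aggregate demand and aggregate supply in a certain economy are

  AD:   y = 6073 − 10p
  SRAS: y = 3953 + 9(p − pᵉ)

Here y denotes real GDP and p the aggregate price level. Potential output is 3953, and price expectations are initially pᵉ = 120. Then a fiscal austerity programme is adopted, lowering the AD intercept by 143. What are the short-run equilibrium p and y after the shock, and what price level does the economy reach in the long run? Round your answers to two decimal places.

Short run: p = 160.89, y = 4321.05. Long run: p = 197.70.

AD shifts left: new AD is y = 5930 − 10p. With pᵉ = 120, SRAS is y = 2873 + 9p.
Short run: 5930 − 10p = 2873 + 9p gives 3057 = 19p, so p = 160.89 and y = 5930 − 10p = 4321.05.
y = 4321.05 is above potential 3953; expectations adjust and SRAS shifts left until y = 3953.
Long run: on the new AD curve, 3953 = 5930 − 10p gives p = 197.70.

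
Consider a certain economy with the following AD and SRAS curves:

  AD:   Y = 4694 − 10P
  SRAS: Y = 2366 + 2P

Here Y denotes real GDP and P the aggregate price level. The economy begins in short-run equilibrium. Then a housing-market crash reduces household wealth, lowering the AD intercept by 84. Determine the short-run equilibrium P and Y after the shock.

This is a negative demand shock: AD shifts left.
New AD: Y = 4610 − 10P.
Set AD = SRAS: 4610 − 10P = 2366 + 2P, so 2244 = 12P and P = 187.
Y = 4610 − 10·187 = 2740.

P = 187, Y = 2740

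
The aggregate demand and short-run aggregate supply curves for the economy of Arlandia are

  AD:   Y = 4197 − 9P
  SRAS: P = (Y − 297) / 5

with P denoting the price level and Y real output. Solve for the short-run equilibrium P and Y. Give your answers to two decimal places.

Rearrange SRAS to Y = 297 + 5P.
Set AD = SRAS: 4197 − 9P = 297 + 5P, so 3900 = 14P and P = 278.57.
Substituting into AD, Y = 4197 − 9P = 1689.86.

P = 278.57, Y = 1689.86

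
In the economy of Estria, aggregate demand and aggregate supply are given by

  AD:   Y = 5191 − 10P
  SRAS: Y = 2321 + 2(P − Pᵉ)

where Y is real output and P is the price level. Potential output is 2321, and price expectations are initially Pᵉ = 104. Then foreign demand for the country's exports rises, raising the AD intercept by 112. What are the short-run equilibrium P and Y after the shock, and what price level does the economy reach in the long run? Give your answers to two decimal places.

Short run: P = 265.83, Y = 2644.67. Long run: P = 298.20.

AD shifts right: new AD is Y = 5303 − 10P. With Pᵉ = 104, SRAS is Y = 2113 + 2P.
Short run: 5303 − 10P = 2113 + 2P gives 3190 = 12P, so P = 265.83 and Y = 5303 − 10P = 2644.67.
Y = 2644.67 is above potential 2321; expectations adjust and SRAS shifts left until Y = 2321.
Long run: on the new AD curve, 2321 = 5303 − 10P gives P = 298.20.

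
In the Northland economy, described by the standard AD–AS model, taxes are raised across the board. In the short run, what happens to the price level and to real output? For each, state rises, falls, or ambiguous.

This is a negative demand shock: AD shifts left.
Moving along the upward-sloping SRAS curve, P falls and Y falls.

Price level: falls; output: falls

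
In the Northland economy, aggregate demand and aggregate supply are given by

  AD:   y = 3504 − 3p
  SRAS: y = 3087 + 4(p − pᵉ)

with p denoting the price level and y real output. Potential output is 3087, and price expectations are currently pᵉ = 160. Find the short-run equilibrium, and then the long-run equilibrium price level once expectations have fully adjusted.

Short run: with pᵉ = 160, SRAS is y = 2447 + 4p. Setting AD = SRAS gives 1057 = 7p, so p = 151 and y = 3504 − 3·151 = 3051.
Output 3051 is below potential 3087, so over time expected prices fall and SRAS shifts right until y returns to 3087.
Long run: y = 3087 on the AD curve gives 3087 = 3504 − 3p, so p = 139.

Short run: p = 151, y = 3051. Long run: p = 139.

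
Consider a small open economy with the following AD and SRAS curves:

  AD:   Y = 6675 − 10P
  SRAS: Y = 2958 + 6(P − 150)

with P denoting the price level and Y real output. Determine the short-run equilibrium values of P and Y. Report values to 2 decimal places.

P = 288.56, Y = 3789.38

Write SRAS as Y = 2958 + 6P − 900 = 2058 + 6P.
Set AD = SRAS: 6675 − 10P = 2058 + 6P, so 4617 = 16P and P = 288.56.
Substituting into AD, Y = 6675 − 10P = 3789.38.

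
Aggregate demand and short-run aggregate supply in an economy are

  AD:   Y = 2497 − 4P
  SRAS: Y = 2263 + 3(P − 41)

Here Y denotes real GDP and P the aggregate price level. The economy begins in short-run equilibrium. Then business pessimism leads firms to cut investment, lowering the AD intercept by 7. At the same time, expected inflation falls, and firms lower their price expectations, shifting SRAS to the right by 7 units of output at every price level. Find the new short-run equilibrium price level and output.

After both shocks: AD is Y = 2490 − 4P and SRAS is Y = 2147 + 3P.
Setting them equal: 343 = 7P, so P = 49.
Y = 2490 − 4·49 = 2294.

P = 49, Y = 2294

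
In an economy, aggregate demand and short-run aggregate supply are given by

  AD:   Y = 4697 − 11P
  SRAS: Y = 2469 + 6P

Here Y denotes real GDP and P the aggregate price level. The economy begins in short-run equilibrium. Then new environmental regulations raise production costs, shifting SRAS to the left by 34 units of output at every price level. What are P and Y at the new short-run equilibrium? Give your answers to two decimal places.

P = 133.06, Y = 3233.35

This is a negative supply shock: SRAS shifts left.
New SRAS: Y = 2435 + 6P.
Set AD = SRAS: 4697 − 11P = 2435 + 6P, so 2262 = 17P and P = 133.06.
Substituting into AD, Y = 3233.35.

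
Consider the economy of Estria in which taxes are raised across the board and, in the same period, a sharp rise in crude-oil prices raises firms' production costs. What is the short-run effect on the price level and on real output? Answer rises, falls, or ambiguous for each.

The first event is a negative demand shock: AD shifts left, which by itself pushes P down and Y down.
The second is an adverse supply shock: SRAS shifts left, which by itself pushes P up and Y down.
The two shocks push P in opposite directions, so the effect on P is ambiguous. Both shocks push Y down, so Y falls.

Price level: ambiguous; output: falls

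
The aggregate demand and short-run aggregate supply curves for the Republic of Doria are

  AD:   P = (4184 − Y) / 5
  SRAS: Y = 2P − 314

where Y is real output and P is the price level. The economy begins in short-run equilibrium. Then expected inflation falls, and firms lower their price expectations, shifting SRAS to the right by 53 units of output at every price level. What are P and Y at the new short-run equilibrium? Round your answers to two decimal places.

This is a positive supply shock: SRAS shifts right.
New SRAS: Y = 2P − 261.
Set AD = SRAS: 4184 − 5P = 2P − 261, so 4445 = 7P and P = 635.00.
Substituting into AD, Y = 1009.00.

P = 635.00, Y = 1009.00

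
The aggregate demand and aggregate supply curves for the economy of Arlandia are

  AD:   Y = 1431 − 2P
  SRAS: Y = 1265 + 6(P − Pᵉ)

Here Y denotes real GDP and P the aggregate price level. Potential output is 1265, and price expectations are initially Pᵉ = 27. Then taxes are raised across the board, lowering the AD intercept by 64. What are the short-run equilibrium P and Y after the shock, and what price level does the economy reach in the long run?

AD shifts left: new AD is Y = 1367 − 2P. With Pᵉ = 27, SRAS is Y = 1103 + 6P.
Short run: 1367 − 2P = 1103 + 6P gives 264 = 8P, so P = 33 and Y = 1367 − 2·33 = 1301.
Y = 1301 is above potential 1265; expectations adjust and SRAS shifts left until Y = 1265.
Long run: on the new AD curve, 1265 = 1367 − 2P gives P = 51.

Short run: P = 33, Y = 1301. Long run: P = 51.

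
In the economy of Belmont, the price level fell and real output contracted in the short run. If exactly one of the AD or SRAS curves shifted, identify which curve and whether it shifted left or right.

AD shifted left

P fell and Y fell. An AD shift moves P and Y in the same direction; an SRAS shift moves them in opposite directions.
Here P and Y moved in the same direction, so the AD curve shifted.
Since Y fell, AD shifted left.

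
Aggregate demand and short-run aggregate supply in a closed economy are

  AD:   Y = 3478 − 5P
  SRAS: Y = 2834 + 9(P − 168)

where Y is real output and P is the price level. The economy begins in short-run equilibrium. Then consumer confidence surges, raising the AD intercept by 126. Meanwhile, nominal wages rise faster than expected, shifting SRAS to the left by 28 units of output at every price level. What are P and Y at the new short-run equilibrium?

P = 165, Y = 2779

After both shocks: AD is Y = 3604 − 5P and SRAS is Y = 1294 + 9P.
Setting them equal: 2310 = 14P, so P = 165.
Y = 3604 − 5·165 = 2779.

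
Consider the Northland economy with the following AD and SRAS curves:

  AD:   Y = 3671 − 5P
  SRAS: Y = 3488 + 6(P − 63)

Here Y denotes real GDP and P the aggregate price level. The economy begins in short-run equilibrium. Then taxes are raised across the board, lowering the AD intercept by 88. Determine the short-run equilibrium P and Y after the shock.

This is a negative demand shock: AD shifts left.
New AD: Y = 3583 − 5P.
SRAS can be written Y = 3110 + 6P.
Set AD = SRAS: 3583 − 5P = 3110 + 6P, so 473 = 11P and P = 43.
Y = 3583 − 5·43 = 3368.

P = 43, Y = 3368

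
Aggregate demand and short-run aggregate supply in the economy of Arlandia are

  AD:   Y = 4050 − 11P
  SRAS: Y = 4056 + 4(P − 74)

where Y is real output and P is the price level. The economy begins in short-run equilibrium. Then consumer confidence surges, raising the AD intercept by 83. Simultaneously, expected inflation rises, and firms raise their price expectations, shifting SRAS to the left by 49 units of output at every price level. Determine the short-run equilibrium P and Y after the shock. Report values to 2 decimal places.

After both shocks: AD is Y = 4133 − 11P and SRAS is Y = 3711 + 4P.
Setting them equal: 422 = 15P, so P = 28.13.
Substituting into AD, Y = 3823.53.

P = 28.13, Y = 3823.53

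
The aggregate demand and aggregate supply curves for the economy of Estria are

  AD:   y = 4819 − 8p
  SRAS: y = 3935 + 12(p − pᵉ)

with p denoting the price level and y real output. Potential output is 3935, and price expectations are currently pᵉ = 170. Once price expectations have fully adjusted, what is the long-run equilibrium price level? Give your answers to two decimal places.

Long-run p = 110.50

Short run: with pᵉ = 170, SRAS is y = 1895 + 12p. Setting AD = SRAS gives 2924 = 20p, so p = 146.20 and y = 4819 − 8p = 3649.40.
Output 3649.40 is below potential 3935, so over time expected prices fall and SRAS shifts right until y returns to 3935.
Long run: y = 3935 on the AD curve gives 3935 = 4819 − 8p, so p = 110.50.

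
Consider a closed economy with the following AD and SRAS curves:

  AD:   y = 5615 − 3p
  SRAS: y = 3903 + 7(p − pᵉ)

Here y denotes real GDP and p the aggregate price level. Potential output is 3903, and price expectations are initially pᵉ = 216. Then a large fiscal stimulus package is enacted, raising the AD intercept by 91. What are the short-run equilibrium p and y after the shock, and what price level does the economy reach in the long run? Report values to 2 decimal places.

AD shifts right: new AD is y = 5706 − 3p. With pᵉ = 216, SRAS is y = 2391 + 7p.
Short run: 5706 − 3p = 2391 + 7p gives 3315 = 10p, so p = 331.50 and y = 5706 − 3p = 4711.50.
y = 4711.50 is above potential 3903; expectations adjust and SRAS shifts left until y = 3903.
Long run: on the new AD curve, 3903 = 5706 − 3p gives p = 601.00.

Short run: p = 331.50, y = 4711.50. Long run: p = 601.00.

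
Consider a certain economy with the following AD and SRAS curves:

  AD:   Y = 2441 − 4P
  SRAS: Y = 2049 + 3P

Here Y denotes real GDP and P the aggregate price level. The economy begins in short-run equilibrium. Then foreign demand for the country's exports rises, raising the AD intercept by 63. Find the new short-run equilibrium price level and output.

P = 65, Y = 2244

This is a positive demand shock: AD shifts right.
New AD: Y = 2504 − 4P.
Set AD = SRAS: 2504 − 4P = 2049 + 3P, so 455 = 7P and P = 65.
Y = 2504 − 4·65 = 2244.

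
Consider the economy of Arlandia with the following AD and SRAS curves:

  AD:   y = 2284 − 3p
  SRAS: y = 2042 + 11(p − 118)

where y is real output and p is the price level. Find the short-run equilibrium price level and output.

p = 110, y = 1954

Write SRAS as y = 2042 + 11p − 1298 = 744 + 11p.
Set AD = SRAS: 2284 − 3p = 744 + 11p, so 1540 = 14p and p = 110.
Then y = 2284 − 3·110 = 1954.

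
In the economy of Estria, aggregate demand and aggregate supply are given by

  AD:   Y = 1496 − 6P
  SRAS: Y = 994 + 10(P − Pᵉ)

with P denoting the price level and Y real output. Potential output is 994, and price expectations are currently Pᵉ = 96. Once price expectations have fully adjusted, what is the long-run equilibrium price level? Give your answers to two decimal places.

Short run: with Pᵉ = 96, SRAS is Y = 34 + 10P. Setting AD = SRAS gives 1462 = 16P, so P = 91.38 and Y = 1496 − 6P = 947.75.
Output 947.75 is below potential 994, so over time expected prices fall and SRAS shifts right until Y returns to 994.
Long run: Y = 994 on the AD curve gives 994 = 1496 − 6P, so P = 83.67.

Long-run P = 83.67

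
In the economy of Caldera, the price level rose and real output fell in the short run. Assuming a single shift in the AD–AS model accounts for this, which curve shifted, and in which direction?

SRAS shifted left

P rose and Y fell. An AD shift moves P and Y in the same direction; an SRAS shift moves them in opposite directions.
Here P and Y moved in opposite directions, so the SRAS curve shifted.
Since Y fell, SRAS shifted left.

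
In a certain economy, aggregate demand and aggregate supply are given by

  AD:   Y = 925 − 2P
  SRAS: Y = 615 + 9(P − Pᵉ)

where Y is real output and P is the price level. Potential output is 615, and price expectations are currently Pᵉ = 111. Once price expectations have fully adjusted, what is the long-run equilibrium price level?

Long-run P = 155

Short run: with Pᵉ = 111, SRAS is Y = 9P − 384. Setting AD = SRAS gives 1309 = 11P, so P = 119 and Y = 925 − 2·119 = 687.
Output 687 is above potential 615, so over time expected prices rise and SRAS shifts left until Y returns to 615.
Long run: Y = 615 on the AD curve gives 615 = 925 − 2P, so P = 155.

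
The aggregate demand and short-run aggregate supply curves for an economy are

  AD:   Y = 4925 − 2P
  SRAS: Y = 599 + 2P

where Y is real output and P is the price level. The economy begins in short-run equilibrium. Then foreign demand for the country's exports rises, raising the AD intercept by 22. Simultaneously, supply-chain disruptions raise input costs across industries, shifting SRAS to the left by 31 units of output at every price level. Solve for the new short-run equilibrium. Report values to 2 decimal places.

P = 1094.75, Y = 2757.50

After both shocks: AD is Y = 4947 − 2P and SRAS is Y = 568 + 2P.
Setting them equal: 4379 = 4P, so P = 1094.75.
Substituting into AD, Y = 2757.50.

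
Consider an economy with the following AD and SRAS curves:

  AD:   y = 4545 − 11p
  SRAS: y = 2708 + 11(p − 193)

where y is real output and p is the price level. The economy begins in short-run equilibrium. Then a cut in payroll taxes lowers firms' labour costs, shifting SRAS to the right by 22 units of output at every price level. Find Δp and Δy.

This is a positive supply shock: SRAS shifts right.
New SRAS: y = 607 + 11p.
Set AD = SRAS: 4545 − 11p = 607 + 11p, so 3938 = 22p and p = 179.
y = 4545 − 11·179 = 2576.
Initially p = 180, y = 2565, so Δp = -1 and Δy = +11.

Δp = -1, Δy = +11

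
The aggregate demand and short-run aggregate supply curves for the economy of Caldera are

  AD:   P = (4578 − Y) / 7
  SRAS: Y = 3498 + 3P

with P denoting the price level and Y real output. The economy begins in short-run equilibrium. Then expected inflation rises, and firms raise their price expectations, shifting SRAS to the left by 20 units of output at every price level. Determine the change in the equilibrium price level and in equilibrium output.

This is a negative supply shock: SRAS shifts left.
New SRAS: Y = 3478 + 3P.
Set AD = SRAS: 4578 − 7P = 3478 + 3P, so 1100 = 10P and P = 110.
Y = 4578 − 7·110 = 3808.
Initially P = 108, Y = 3822, so ΔP = +2 and ΔY = -14.

ΔP = +2, ΔY = -14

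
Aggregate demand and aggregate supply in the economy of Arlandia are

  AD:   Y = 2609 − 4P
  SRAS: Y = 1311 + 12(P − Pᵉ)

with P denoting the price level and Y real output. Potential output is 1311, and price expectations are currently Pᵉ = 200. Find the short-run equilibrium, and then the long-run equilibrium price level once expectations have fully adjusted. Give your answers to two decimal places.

Short run: P = 231.13, Y = 1684.50. Long run: P = 324.50.

Short run: with Pᵉ = 200, SRAS is Y = 12P − 1089. Setting AD = SRAS gives 3698 = 16P, so P = 231.13 and Y = 2609 − 4P = 1684.50.
Output 1684.50 is above potential 1311, so over time expected prices rise and SRAS shifts left until Y returns to 1311.
Long run: Y = 1311 on the AD curve gives 1311 = 2609 − 4P, so P = 324.50.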